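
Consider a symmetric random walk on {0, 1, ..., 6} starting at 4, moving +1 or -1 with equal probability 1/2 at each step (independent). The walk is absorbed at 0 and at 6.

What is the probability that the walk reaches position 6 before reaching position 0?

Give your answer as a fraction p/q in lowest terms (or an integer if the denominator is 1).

Symmetric walk (p = 1/2): the harmonic-function argument gives P(hit 6 before 0 | start at 4) = a/N.
P = 4/6 = 2/3

Answer: 2/3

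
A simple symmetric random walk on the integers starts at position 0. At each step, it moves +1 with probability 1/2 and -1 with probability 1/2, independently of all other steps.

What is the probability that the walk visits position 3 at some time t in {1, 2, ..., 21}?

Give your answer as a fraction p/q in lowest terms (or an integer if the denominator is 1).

Answer: 548895/1048576

Derivation:
Count via complement. Let g(t,s) = #length-t paths at position s with S_1..S_t all ≠ 3.
g(t,s) = g(t-1,s-1) + g(t-1,s+1) for s ≠ 3; g(t,3) = 0.
t=0: g(0,0)=1
t=1: g(1,-1)=1 g(1,1)=1
t=2: g(2,-2)=1 g(2,0)=2 g(2,2)=1
t=3: g(3,-3)=1 g(3,-1)=3 g(3,1)=3
t=4: g(4,-4)=1 g(4,-2)=4 g(4,0)=6 g(4,2)=3
t=5: g(5,-5)=1 g(5,-3)=5 g(5,-1)=10 g(5,1)=9
t=6: g(6,-6)=1 g(6,-4)=6 g(6,-2)=15 g(6,0)=19 g(6,2)=9
t=7: g(7,-7)=1 g(7,-5)=7 g(7,-3)=21 g(7,-1)=34 g(7,1)=28
t=8: g(8,-8)=1 g(8,-6)=8 g(8,-4)=28 g(8,-2)=55 g(8,0)=62 g(8,2)=28
t=9: g(9,-9)=1 g(9,-7)=9 g(9,-5)=36 g(9,-3)=83 g(9,-1)=117 g(9,1)=90
t=10: g(10,-10)=1 g(10,-8)=10 g(10,-6)=45 g(10,-4)=119 g(10,-2)=200 g(10,0)=207 g(10,2)=90
t=11: g(11,-11)=1 g(11,-9)=11 g(11,-7)=55 g(11,-5)=164 g(11,-3)=319 g(11,-1)=407 g(11,1)=297
t=12: g(12,-12)=1 g(12,-10)=12 g(12,-8)=66 g(12,-6)=219 g(12,-4)=483 g(12,-2)=726 g(12,0)=704 g(12,2)=297
t=13: g(13,-13)=1 g(13,-11)=13 g(13,-9)=78 g(13,-7)=285 g(13,-5)=702 g(13,-3)=1209 g(13,-1)=1430 g(13,1)=1001
t=14: g(14,-14)=1 g(14,-12)=14 g(14,-10)=91 g(14,-8)=363 g(14,-6)=987 g(14,-4)=1911 g(14,-2)=2639 g(14,0)=2431 g(14,2)=1001
t=15: g(15,-15)=1 g(15,-13)=15 g(15,-11)=105 g(15,-9)=454 g(15,-7)=1350 g(15,-5)=2898 g(15,-3)=4550 g(15,-1)=5070 g(15,1)=3432
t=16: g(16,-16)=1 g(16,-14)=16 g(16,-12)=120 g(16,-10)=559 g(16,-8)=1804 g(16,-6)=4248 g(16,-4)=7448 g(16,-2)=9620 g(16,0)=8502 g(16,2)=3432
t=17: g(17,-17)=1 g(17,-15)=17 g(17,-13)=136 g(17,-11)=679 g(17,-9)=2363 g(17,-7)=6052 g(17,-5)=11696 g(17,-3)=17068 g(17,-1)=18122 g(17,1)=11934
t=18: g(18,-18)=1 g(18,-16)=18 g(18,-14)=153 g(18,-12)=815 g(18,-10)=3042 g(18,-8)=8415 g(18,-6)=17748 g(18,-4)=28764 g(18,-2)=35190 g(18,0)=30056 g(18,2)=11934
t=19: g(19,-19)=1 g(19,-17)=19 g(19,-15)=171 g(19,-13)=968 g(19,-11)=3857 g(19,-9)=11457 g(19,-7)=26163 g(19,-5)=46512 g(19,-3)=63954 g(19,-1)=65246 g(19,1)=41990
t=20: g(20,-20)=1 g(20,-18)=20 g(20,-16)=190 g(20,-14)=1139 g(20,-12)=4825 g(20,-10)=15314 g(20,-8)=37620 g(20,-6)=72675 g(20,-4)=110466 g(20,-2)=129200 g(20,0)=107236 g(20,2)=41990
t=21: g(21,-21)=1 g(21,-19)=21 g(21,-17)=210 g(21,-15)=1329 g(21,-13)=5964 g(21,-11)=20139 g(21,-9)=52934 g(21,-7)=110295 g(21,-5)=183141 g(21,-3)=239666 g(21,-1)=236436 g(21,1)=149226
Paths never hitting 3: Σ_s g(21,s) = 999362
Paths hitting 3: 2^21 - 999362 = 1097790
P = 1097790/2097152 = 548895/1048576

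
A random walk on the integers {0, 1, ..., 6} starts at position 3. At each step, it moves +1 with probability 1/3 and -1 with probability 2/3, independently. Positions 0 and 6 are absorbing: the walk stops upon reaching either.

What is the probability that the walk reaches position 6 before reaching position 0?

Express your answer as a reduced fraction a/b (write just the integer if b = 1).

Answer: 1/9

Derivation:
Biased walk: p = 1/3, q = 2/3, r = q/p = 2
Gambler's ruin: P(hit 6 before 0 | start at 3) = (1 - r^a)/(1 - r^N)
r^3 = 8; r^6 = 64
P = (1 - 8) / (1 - 64) = -7 / -63 = 1/9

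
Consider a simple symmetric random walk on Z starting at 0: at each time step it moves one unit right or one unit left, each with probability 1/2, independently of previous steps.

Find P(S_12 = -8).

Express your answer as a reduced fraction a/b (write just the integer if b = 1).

To reach position -8 after 12 steps: need 2 steps of +1 and 10 of -1.
Favorable paths: C(12,2) = 66
Total paths: 2^12 = 4096
P = 66/4096 = 33/2048

Answer: 33/2048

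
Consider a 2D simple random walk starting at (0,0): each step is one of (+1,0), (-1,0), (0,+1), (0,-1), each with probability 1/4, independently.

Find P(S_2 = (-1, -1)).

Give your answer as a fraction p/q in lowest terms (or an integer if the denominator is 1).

Answer: 1/8

Derivation:
Let h be the number of horizontal steps (so 2-h are vertical). To end at (-1,-1) need (h-1)/2 right-steps and ((2-h)-1)/2 up-steps.
Sum over h with 1 ≤ h ≤ 1, h ≡ 1 (mod 2), 2-h ≡ 1 (mod 2):
h=1: C(2,1)·C(1,0)·C(1,0) = 2·1·1 = 2
Total favorable: 2
Total paths: 4^2 = 16
P = 2/16 = 1/8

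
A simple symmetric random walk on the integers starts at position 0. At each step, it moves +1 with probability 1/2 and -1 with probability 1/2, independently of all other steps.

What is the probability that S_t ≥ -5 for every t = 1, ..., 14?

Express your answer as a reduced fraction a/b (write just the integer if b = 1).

Let f(t,s) = #length-t paths at position s with S_1..S_t all ≥ -5.
f(t,s) = f(t-1,s-1) + f(t-1,s+1) for s ≥ -5; f(t,s) = 0 for s < -5.
t=0: f(0,0)=1
t=1: f(1,-1)=1 f(1,1)=1
t=2: f(2,-2)=1 f(2,0)=2 f(2,2)=1
t=3: f(3,-3)=1 f(3,-1)=3 f(3,1)=3 f(3,3)=1
t=4: f(4,-4)=1 f(4,-2)=4 f(4,0)=6 f(4,2)=4 f(4,4)=1
t=5: f(5,-5)=1 f(5,-3)=5 f(5,-1)=10 f(5,1)=10 f(5,3)=5 f(5,5)=1
t=6: f(6,-4)=6 f(6,-2)=15 f(6,0)=20 f(6,2)=15 f(6,4)=6 f(6,6)=1
t=7: f(7,-5)=6 f(7,-3)=21 f(7,-1)=35 f(7,1)=35 f(7,3)=21 f(7,5)=7 f(7,7)=1
t=8: f(8,-4)=27 f(8,-2)=56 f(8,0)=70 f(8,2)=56 f(8,4)=28 f(8,6)=8 f(8,8)=1
t=9: f(9,-5)=27 f(9,-3)=83 f(9,-1)=126 f(9,1)=126 f(9,3)=84 f(9,5)=36 f(9,7)=9 f(9,9)=1
t=10: f(10,-4)=110 f(10,-2)=209 f(10,0)=252 f(10,2)=210 f(10,4)=120 f(10,6)=45 f(10,8)=10 f(10,10)=1
t=11: f(11,-5)=110 f(11,-3)=319 f(11,-1)=461 f(11,1)=462 f(11,3)=330 f(11,5)=165 f(11,7)=55 f(11,9)=11 f(11,11)=1
t=12: f(12,-4)=429 f(12,-2)=780 f(12,0)=923 f(12,2)=792 f(12,4)=495 f(12,6)=220 f(12,8)=66 f(12,10)=12 f(12,12)=1
t=13: f(13,-5)=429 f(13,-3)=1209 f(13,-1)=1703 f(13,1)=1715 f(13,3)=1287 f(13,5)=715 f(13,7)=286 f(13,9)=78 f(13,11)=13 f(13,13)=1
t=14: f(14,-4)=1638 f(14,-2)=2912 f(14,0)=3418 f(14,2)=3002 f(14,4)=2002 f(14,6)=1001 f(14,8)=364 f(14,10)=91 f(14,12)=14 f(14,14)=1
Σ_s f(14,s) = 14443
P = 14443/16384 = 14443/16384

Answer: 14443/16384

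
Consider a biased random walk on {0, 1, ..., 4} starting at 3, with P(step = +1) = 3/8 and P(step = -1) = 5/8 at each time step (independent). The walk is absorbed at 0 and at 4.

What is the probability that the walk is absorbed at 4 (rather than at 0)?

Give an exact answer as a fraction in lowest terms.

Answer: 147/272

Derivation:
Biased walk: p = 3/8, q = 5/8, r = q/p = 5/3
Gambler's ruin: P(hit 4 before 0 | start at 3) = (1 - r^a)/(1 - r^N)
r^3 = 125/27; r^4 = 625/81
P = (1 - 125/27) / (1 - 625/81) = -98/27 / -544/81 = 147/272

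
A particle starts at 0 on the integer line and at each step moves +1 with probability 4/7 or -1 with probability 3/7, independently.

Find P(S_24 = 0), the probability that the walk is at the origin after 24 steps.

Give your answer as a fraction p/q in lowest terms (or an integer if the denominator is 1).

Answer: 3444360931964878848/27368747340080916343

Derivation:
To be at 0 after 24 steps: need exactly 12 steps of +1 and 12 of -1.
Number of such sequences: C(24,12) = 2704156
Each has probability (4/7)^12 · (3/7)^12 = 8916100448256/191581231380566414401
P = 2704156 · 8916100448256/191581231380566414401 = 3444360931964878848/27368747340080916343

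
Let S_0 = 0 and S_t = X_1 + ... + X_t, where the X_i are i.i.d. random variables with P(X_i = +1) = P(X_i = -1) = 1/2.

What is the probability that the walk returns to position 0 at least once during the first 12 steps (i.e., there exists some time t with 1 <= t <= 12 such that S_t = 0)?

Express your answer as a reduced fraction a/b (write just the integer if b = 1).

Count via complement. Let g(t,s) = #length-t paths at position s with S_1..S_t all ≠ 0.
g(t,s) = g(t-1,s-1) + g(t-1,s+1) for s ≠ 0; g(t,0) = 0.
t=0: g(0,0)=1
t=1: g(1,-1)=1 g(1,1)=1
t=2: g(2,-2)=1 g(2,2)=1
t=3: g(3,-3)=1 g(3,-1)=1 g(3,1)=1 g(3,3)=1
t=4: g(4,-4)=1 g(4,-2)=2 g(4,2)=2 g(4,4)=1
t=5: g(5,-5)=1 g(5,-3)=3 g(5,-1)=2 g(5,1)=2 g(5,3)=3 g(5,5)=1
t=6: g(6,-6)=1 g(6,-4)=4 g(6,-2)=5 g(6,2)=5 g(6,4)=4 g(6,6)=1
t=7: g(7,-7)=1 g(7,-5)=5 g(7,-3)=9 g(7,-1)=5 g(7,1)=5 g(7,3)=9 g(7,5)=5 g(7,7)=1
t=8: g(8,-8)=1 g(8,-6)=6 g(8,-4)=14 g(8,-2)=14 g(8,2)=14 g(8,4)=14 g(8,6)=6 g(8,8)=1
t=9: g(9,-9)=1 g(9,-7)=7 g(9,-5)=20 g(9,-3)=28 g(9,-1)=14 g(9,1)=14 g(9,3)=28 g(9,5)=20 g(9,7)=7 g(9,9)=1
t=10: g(10,-10)=1 g(10,-8)=8 g(10,-6)=27 g(10,-4)=48 g(10,-2)=42 g(10,2)=42 g(10,4)=48 g(10,6)=27 g(10,8)=8 g(10,10)=1
t=11: g(11,-11)=1 g(11,-9)=9 g(11,-7)=35 g(11,-5)=75 g(11,-3)=90 g(11,-1)=42 g(11,1)=42 g(11,3)=90 g(11,5)=75 g(11,7)=35 g(11,9)=9 g(11,11)=1
t=12: g(12,-12)=1 g(12,-10)=10 g(12,-8)=44 g(12,-6)=110 g(12,-4)=165 g(12,-2)=132 g(12,2)=132 g(12,4)=165 g(12,6)=110 g(12,8)=44 g(12,10)=10 g(12,12)=1
Paths never hitting 0: Σ_s g(12,s) = 924
Paths hitting 0: 2^12 - 924 = 3172
P = 3172/4096 = 793/1024

Answer: 793/1024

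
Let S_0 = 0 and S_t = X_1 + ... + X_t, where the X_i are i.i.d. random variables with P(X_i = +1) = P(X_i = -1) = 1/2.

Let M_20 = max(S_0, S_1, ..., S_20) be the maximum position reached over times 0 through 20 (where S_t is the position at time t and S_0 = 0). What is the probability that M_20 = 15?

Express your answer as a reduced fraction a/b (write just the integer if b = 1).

Answer: 95/524288

Derivation:
Let M_20 = max(S_0,...,S_20). Use the reflection principle: for j ≥ 1, #{paths with M_20 ≥ j} = #{S_20 ≥ j} + #{S_20 ≥ j+1}.
By reflection, #{M_20 ≥ 15} = #{S_20 ≥ 15} + #{S_20 ≥ 16} = 211 + 211 = 422.
#{M_20 ≥ 16} = #{S_20 ≥ 16} + #{S_20 ≥ 17} = 211 + 21 = 232.
#{M_20 = 15} = 422 - 232 = 190.
P(M_20 = 15) = 190/1048576 = 95/524288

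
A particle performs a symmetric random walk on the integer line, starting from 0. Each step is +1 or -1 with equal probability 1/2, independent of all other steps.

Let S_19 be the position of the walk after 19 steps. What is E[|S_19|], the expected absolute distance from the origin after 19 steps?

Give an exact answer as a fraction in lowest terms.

Answer: 230945/65536

Derivation:
S_19 takes values m ≡ 1 (mod 2) with |m| ≤ 19; P(S_19=m) = C(19,(19+m)/2)/2^19.
Total paths: 2^19 = 524288
Distribution: P(S=-19)=1/524288, P(S=-17)=19/524288, P(S=-15)=171/524288, P(S=-13)=969/524288, P(S=-11)=3876/524288, P(S=-9)=11628/524288, P(S=-7)=27132/524288, P(S=-5)=50388/524288, P(S=-3)=75582/524288, P(S=-1)=92378/524288, P(S=1)=92378/524288, P(S=3)=75582/524288, P(S=5)=50388/524288, P(S=7)=27132/524288, P(S=9)=11628/524288, P(S=11)=3876/524288, P(S=13)=969/524288, P(S=15)=171/524288, P(S=17)=19/524288, P(S=19)=1/524288
E[|S_19|] = Σ_m |m|·P(S_19=m) = 1847560/524288 = 230945/65536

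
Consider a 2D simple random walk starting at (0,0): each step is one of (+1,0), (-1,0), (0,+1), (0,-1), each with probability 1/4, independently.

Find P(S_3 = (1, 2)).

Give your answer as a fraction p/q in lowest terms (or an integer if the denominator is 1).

Let h be the number of horizontal steps (so 3-h are vertical). To end at (1,2) need (h+1)/2 right-steps and ((3-h)+2)/2 up-steps.
Sum over h with 1 ≤ h ≤ 1, h ≡ 1 (mod 2), 3-h ≡ 0 (mod 2):
h=1: C(3,1)·C(1,1)·C(2,2) = 3·1·1 = 3
Total favorable: 3
Total paths: 4^3 = 64
P = 3/64 = 3/64

Answer: 3/64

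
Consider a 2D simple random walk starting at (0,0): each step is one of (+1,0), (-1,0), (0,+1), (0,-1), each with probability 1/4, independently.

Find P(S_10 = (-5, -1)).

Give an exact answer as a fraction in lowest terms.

Answer: 675/131072

Derivation:
Let h be the number of horizontal steps (so 10-h are vertical). To end at (-5,-1) need (h-5)/2 right-steps and ((10-h)-1)/2 up-steps.
Sum over h with 5 ≤ h ≤ 9, h ≡ 1 (mod 2), 10-h ≡ 1 (mod 2):
h=5: C(10,5)·C(5,0)·C(5,2) = 252·1·10 = 2520
h=7: C(10,7)·C(7,1)·C(3,1) = 120·7·3 = 2520
h=9: C(10,9)·C(9,2)·C(1,0) = 10·36·1 = 360
Total favorable: 5400
Total paths: 4^10 = 1048576
P = 5400/1048576 = 675/131072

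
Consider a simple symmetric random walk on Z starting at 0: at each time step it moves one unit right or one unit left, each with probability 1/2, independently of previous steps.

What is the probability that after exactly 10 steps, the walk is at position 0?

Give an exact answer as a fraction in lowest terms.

Answer: 63/256

Derivation:
To return to 0 after 10 steps: need exactly 5 steps of +1 and 5 of -1.
Favorable paths: C(10,5) = 252
Total paths: 2^10 = 1024
P = 252/1024 = 63/256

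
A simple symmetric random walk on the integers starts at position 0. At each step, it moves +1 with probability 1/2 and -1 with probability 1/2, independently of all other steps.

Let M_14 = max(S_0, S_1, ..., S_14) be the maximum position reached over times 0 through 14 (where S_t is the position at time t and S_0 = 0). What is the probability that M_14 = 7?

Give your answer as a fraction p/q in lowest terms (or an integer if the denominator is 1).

Let M_14 = max(S_0,...,S_14). Use the reflection principle: for j ≥ 1, #{paths with M_14 ≥ j} = #{S_14 ≥ j} + #{S_14 ≥ j+1}.
By reflection, #{M_14 ≥ 7} = #{S_14 ≥ 7} + #{S_14 ≥ 8} = 470 + 470 = 940.
#{M_14 ≥ 8} = #{S_14 ≥ 8} + #{S_14 ≥ 9} = 470 + 106 = 576.
#{M_14 = 7} = 940 - 576 = 364.
P(M_14 = 7) = 364/16384 = 91/4096

Answer: 91/4096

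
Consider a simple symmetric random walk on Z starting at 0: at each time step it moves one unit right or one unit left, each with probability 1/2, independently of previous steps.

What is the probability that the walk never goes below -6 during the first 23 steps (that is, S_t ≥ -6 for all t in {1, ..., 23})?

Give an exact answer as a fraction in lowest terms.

Let f(t,s) = #length-t paths at position s with S_1..S_t all ≥ -6.
f(t,s) = f(t-1,s-1) + f(t-1,s+1) for s ≥ -6; f(t,s) = 0 for s < -6.
t=0: f(0,0)=1
t=1: f(1,-1)=1 f(1,1)=1
t=2: f(2,-2)=1 f(2,0)=2 f(2,2)=1
t=3: f(3,-3)=1 f(3,-1)=3 f(3,1)=3 f(3,3)=1
t=4: f(4,-4)=1 f(4,-2)=4 f(4,0)=6 f(4,2)=4 f(4,4)=1
t=5: f(5,-5)=1 f(5,-3)=5 f(5,-1)=10 f(5,1)=10 f(5,3)=5 f(5,5)=1
t=6: f(6,-6)=1 f(6,-4)=6 f(6,-2)=15 f(6,0)=20 f(6,2)=15 f(6,4)=6 f(6,6)=1
t=7: f(7,-5)=7 f(7,-3)=21 f(7,-1)=35 f(7,1)=35 f(7,3)=21 f(7,5)=7 f(7,7)=1
t=8: f(8,-6)=7 f(8,-4)=28 f(8,-2)=56 f(8,0)=70 f(8,2)=56 f(8,4)=28 f(8,6)=8 f(8,8)=1
t=9: f(9,-5)=35 f(9,-3)=84 f(9,-1)=126 f(9,1)=126 f(9,3)=84 f(9,5)=36 f(9,7)=9 f(9,9)=1
t=10: f(10,-6)=35 f(10,-4)=119 f(10,-2)=210 f(10,0)=252 f(10,2)=210 f(10,4)=120 f(10,6)=45 f(10,8)=10 f(10,10)=1
t=11: f(11,-5)=154 f(11,-3)=329 f(11,-1)=462 f(11,1)=462 f(11,3)=330 f(11,5)=165 f(11,7)=55 f(11,9)=11 f(11,11)=1
t=12: f(12,-6)=154 f(12,-4)=483 f(12,-2)=791 f(12,0)=924 f(12,2)=792 f(12,4)=495 f(12,6)=220 f(12,8)=66 f(12,10)=12 f(12,12)=1
t=13: f(13,-5)=637 f(13,-3)=1274 f(13,-1)=1715 f(13,1)=1716 f(13,3)=1287 f(13,5)=715 f(13,7)=286 f(13,9)=78 f(13,11)=13 f(13,13)=1
t=14: f(14,-6)=637 f(14,-4)=1911 f(14,-2)=2989 f(14,0)=3431 f(14,2)=3003 f(14,4)=2002 f(14,6)=1001 f(14,8)=364 f(14,10)=91 f(14,12)=14 f(14,14)=1
t=15: f(15,-5)=2548 f(15,-3)=4900 f(15,-1)=6420 f(15,1)=6434 f(15,3)=5005 f(15,5)=3003 f(15,7)=1365 f(15,9)=455 f(15,11)=105 f(15,13)=15 f(15,15)=1
t=16: f(16,-6)=2548 f(16,-4)=7448 f(16,-2)=11320 f(16,0)=12854 f(16,2)=11439 f(16,4)=8008 f(16,6)=4368 f(16,8)=1820 f(16,10)=560 f(16,12)=120 f(16,14)=16 f(16,16)=1
t=17: f(17,-5)=9996 f(17,-3)=18768 f(17,-1)=24174 f(17,1)=24293 f(17,3)=19447 f(17,5)=12376 f(17,7)=6188 f(17,9)=2380 f(17,11)=680 f(17,13)=136 f(17,15)=17 f(17,17)=1
t=18: f(18,-6)=9996 f(18,-4)=28764 f(18,-2)=42942 f(18,0)=48467 f(18,2)=43740 f(18,4)=31823 f(18,6)=18564 f(18,8)=8568 f(18,10)=3060 f(18,12)=816 f(18,14)=153 f(18,16)=18 f(18,18)=1
t=19: f(19,-5)=38760 f(19,-3)=71706 f(19,-1)=91409 f(19,1)=92207 f(19,3)=75563 f(19,5)=50387 f(19,7)=27132 f(19,9)=11628 f(19,11)=3876 f(19,13)=969 f(19,15)=171 f(19,17)=19 f(19,19)=1
t=20: f(20,-6)=38760 f(20,-4)=110466 f(20,-2)=163115 f(20,0)=183616 f(20,2)=167770 f(20,4)=125950 f(20,6)=77519 f(20,8)=38760 f(20,10)=15504 f(20,12)=4845 f(20,14)=1140 f(20,16)=190 f(20,18)=20 f(20,20)=1
t=21: f(21,-5)=149226 f(21,-3)=273581 f(21,-1)=346731 f(21,1)=351386 f(21,3)=293720 f(21,5)=203469 f(21,7)=116279 f(21,9)=54264 f(21,11)=20349 f(21,13)=5985 f(21,15)=1330 f(21,17)=210 f(21,19)=21 f(21,21)=1
t=22: f(22,-6)=149226 f(22,-4)=422807 f(22,-2)=620312 f(22,0)=698117 f(22,2)=645106 f(22,4)=497189 f(22,6)=319748 f(22,8)=170543 f(22,10)=74613 f(22,12)=26334 f(22,14)=7315 f(22,16)=1540 f(22,18)=231 f(22,20)=22 f(22,22)=1
t=23: f(23,-5)=572033 f(23,-3)=1043119 f(23,-1)=1318429 f(23,1)=1343223 f(23,3)=1142295 f(23,5)=816937 f(23,7)=490291 f(23,9)=245156 f(23,11)=100947 f(23,13)=33649 f(23,15)=8855 f(23,17)=1771 f(23,19)=253 f(23,21)=23 f(23,23)=1
Σ_s f(23,s) = 7116982
P = 7116982/8388608 = 3558491/4194304

Answer: 3558491/4194304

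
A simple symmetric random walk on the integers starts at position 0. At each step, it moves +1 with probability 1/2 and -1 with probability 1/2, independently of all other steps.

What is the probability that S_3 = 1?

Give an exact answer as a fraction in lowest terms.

Answer: 3/8

Derivation:
To reach position 1 after 3 steps: need 2 steps of +1 and 1 of -1.
Favorable paths: C(3,2) = 3
Total paths: 2^3 = 8
P = 3/8 = 3/8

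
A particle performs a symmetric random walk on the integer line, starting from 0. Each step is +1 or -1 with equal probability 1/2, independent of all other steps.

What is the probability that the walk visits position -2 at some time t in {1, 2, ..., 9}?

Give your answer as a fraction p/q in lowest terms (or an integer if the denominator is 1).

Count via complement. Let g(t,s) = #length-t paths at position s with S_1..S_t all ≠ -2.
g(t,s) = g(t-1,s-1) + g(t-1,s+1) for s ≠ -2; g(t,-2) = 0.
t=0: g(0,0)=1
t=1: g(1,-1)=1 g(1,1)=1
t=2: g(2,0)=2 g(2,2)=1
t=3: g(3,-1)=2 g(3,1)=3 g(3,3)=1
t=4: g(4,0)=5 g(4,2)=4 g(4,4)=1
t=5: g(5,-1)=5 g(5,1)=9 g(5,3)=5 g(5,5)=1
t=6: g(6,0)=14 g(6,2)=14 g(6,4)=6 g(6,6)=1
t=7: g(7,-1)=14 g(7,1)=28 g(7,3)=20 g(7,5)=7 g(7,7)=1
t=8: g(8,0)=42 g(8,2)=48 g(8,4)=27 g(8,6)=8 g(8,8)=1
t=9: g(9,-1)=42 g(9,1)=90 g(9,3)=75 g(9,5)=35 g(9,7)=9 g(9,9)=1
Paths never hitting -2: Σ_s g(9,s) = 252
Paths hitting -2: 2^9 - 252 = 260
P = 260/512 = 65/128

Answer: 65/128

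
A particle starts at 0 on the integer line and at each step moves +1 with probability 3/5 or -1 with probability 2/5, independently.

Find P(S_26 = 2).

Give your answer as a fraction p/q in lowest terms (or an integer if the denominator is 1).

To reach position 2 after 26 steps: need 14 steps of +1 and 12 steps of -1.
Number of such sequences: C(26,14) = 9657700
Each has probability (3/5)^14 · (2/5)^12 = 19591041024/1490116119384765625
P = 9657700 · 19591041024/1490116119384765625 = 7568175875899392/59604644775390625

Answer: 7568175875899392/59604644775390625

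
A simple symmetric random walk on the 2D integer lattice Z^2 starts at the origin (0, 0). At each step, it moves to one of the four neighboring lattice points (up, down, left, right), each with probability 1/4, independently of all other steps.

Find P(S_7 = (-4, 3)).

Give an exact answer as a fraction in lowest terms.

Let h be the number of horizontal steps (so 7-h are vertical). To end at (-4,3) need (h-4)/2 right-steps and ((7-h)+3)/2 up-steps.
Sum over h with 4 ≤ h ≤ 4, h ≡ 0 (mod 2), 7-h ≡ 1 (mod 2):
h=4: C(7,4)·C(4,0)·C(3,3) = 35·1·1 = 35
Total favorable: 35
Total paths: 4^7 = 16384
P = 35/16384 = 35/16384

Answer: 35/16384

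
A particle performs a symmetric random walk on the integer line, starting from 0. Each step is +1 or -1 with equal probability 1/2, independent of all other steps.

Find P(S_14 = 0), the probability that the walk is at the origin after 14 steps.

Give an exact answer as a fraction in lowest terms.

Answer: 429/2048

Derivation:
To return to 0 after 14 steps: need exactly 7 steps of +1 and 7 of -1.
Favorable paths: C(14,7) = 3432
Total paths: 2^14 = 16384
P = 3432/16384 = 429/2048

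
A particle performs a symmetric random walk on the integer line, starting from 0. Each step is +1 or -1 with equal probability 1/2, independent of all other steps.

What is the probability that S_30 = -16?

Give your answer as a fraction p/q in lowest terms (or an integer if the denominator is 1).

Answer: 254475/134217728

Derivation:
To reach position -16 after 30 steps: need 7 steps of +1 and 23 of -1.
Favorable paths: C(30,7) = 2035800
Total paths: 2^30 = 1073741824
P = 2035800/1073741824 = 254475/134217728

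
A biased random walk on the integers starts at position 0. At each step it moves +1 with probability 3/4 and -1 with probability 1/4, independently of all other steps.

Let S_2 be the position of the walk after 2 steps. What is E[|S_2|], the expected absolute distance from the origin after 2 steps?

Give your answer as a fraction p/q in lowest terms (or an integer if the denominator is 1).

S_2 takes values m ≡ 0 (mod 2) with |m| ≤ 2; P(S_2=m) = C(2,(2+m)/2) · (3/4)^((2+m)/2) · (1/4)^((2-m)/2).
Distribution: P(S=-2)=1/16, P(S=0)=3/8, P(S=2)=9/16
E[|S_2|] = Σ_m |m|·P(S_2=m) = 5/4

Answer: 5/4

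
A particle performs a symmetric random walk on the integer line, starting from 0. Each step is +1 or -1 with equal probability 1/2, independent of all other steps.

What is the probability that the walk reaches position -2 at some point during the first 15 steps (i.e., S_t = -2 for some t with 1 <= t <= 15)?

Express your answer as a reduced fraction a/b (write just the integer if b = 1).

Answer: 9949/16384

Derivation:
Count via complement. Let g(t,s) = #length-t paths at position s with S_1..S_t all ≠ -2.
g(t,s) = g(t-1,s-1) + g(t-1,s+1) for s ≠ -2; g(t,-2) = 0.
t=0: g(0,0)=1
t=1: g(1,-1)=1 g(1,1)=1
t=2: g(2,0)=2 g(2,2)=1
t=3: g(3,-1)=2 g(3,1)=3 g(3,3)=1
t=4: g(4,0)=5 g(4,2)=4 g(4,4)=1
t=5: g(5,-1)=5 g(5,1)=9 g(5,3)=5 g(5,5)=1
t=6: g(6,0)=14 g(6,2)=14 g(6,4)=6 g(6,6)=1
t=7: g(7,-1)=14 g(7,1)=28 g(7,3)=20 g(7,5)=7 g(7,7)=1
t=8: g(8,0)=42 g(8,2)=48 g(8,4)=27 g(8,6)=8 g(8,8)=1
t=9: g(9,-1)=42 g(9,1)=90 g(9,3)=75 g(9,5)=35 g(9,7)=9 g(9,9)=1
t=10: g(10,0)=132 g(10,2)=165 g(10,4)=110 g(10,6)=44 g(10,8)=10 g(10,10)=1
t=11: g(11,-1)=132 g(11,1)=297 g(11,3)=275 g(11,5)=154 g(11,7)=54 g(11,9)=11 g(11,11)=1
t=12: g(12,0)=429 g(12,2)=572 g(12,4)=429 g(12,6)=208 g(12,8)=65 g(12,10)=12 g(12,12)=1
t=13: g(13,-1)=429 g(13,1)=1001 g(13,3)=1001 g(13,5)=637 g(13,7)=273 g(13,9)=77 g(13,11)=13 g(13,13)=1
t=14: g(14,0)=1430 g(14,2)=2002 g(14,4)=1638 g(14,6)=910 g(14,8)=350 g(14,10)=90 g(14,12)=14 g(14,14)=1
t=15: g(15,-1)=1430 g(15,1)=3432 g(15,3)=3640 g(15,5)=2548 g(15,7)=1260 g(15,9)=440 g(15,11)=104 g(15,13)=15 g(15,15)=1
Paths never hitting -2: Σ_s g(15,s) = 12870
Paths hitting -2: 2^15 - 12870 = 19898
P = 19898/32768 = 9949/16384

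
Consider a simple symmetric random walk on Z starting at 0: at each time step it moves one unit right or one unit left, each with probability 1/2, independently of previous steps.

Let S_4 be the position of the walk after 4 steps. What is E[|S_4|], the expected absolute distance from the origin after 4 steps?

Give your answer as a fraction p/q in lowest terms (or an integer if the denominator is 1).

Answer: 3/2

Derivation:
S_4 takes values m ≡ 0 (mod 2) with |m| ≤ 4; P(S_4=m) = C(4,(4+m)/2)/2^4.
Total paths: 2^4 = 16
Distribution: P(S=-4)=1/16, P(S=-2)=4/16, P(S=0)=6/16, P(S=2)=4/16, P(S=4)=1/16
E[|S_4|] = Σ_m |m|·P(S_4=m) = 24/16 = 3/2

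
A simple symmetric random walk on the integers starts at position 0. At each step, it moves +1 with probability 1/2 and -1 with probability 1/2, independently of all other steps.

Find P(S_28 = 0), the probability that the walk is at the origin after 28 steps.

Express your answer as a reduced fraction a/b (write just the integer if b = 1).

Answer: 5014575/33554432

Derivation:
To return to 0 after 28 steps: need exactly 14 steps of +1 and 14 of -1.
Favorable paths: C(28,14) = 40116600
Total paths: 2^28 = 268435456
P = 40116600/268435456 = 5014575/33554432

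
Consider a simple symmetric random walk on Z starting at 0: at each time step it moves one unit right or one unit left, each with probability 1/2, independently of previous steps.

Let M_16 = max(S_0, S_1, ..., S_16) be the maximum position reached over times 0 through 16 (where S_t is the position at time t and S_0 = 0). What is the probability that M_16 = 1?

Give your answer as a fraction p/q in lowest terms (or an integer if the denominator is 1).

Let M_16 = max(S_0,...,S_16). Use the reflection principle: for j ≥ 1, #{paths with M_16 ≥ j} = #{S_16 ≥ j} + #{S_16 ≥ j+1}.
By reflection, #{M_16 ≥ 1} = #{S_16 ≥ 1} + #{S_16 ≥ 2} = 26333 + 26333 = 52666.
#{M_16 ≥ 2} = #{S_16 ≥ 2} + #{S_16 ≥ 3} = 26333 + 14893 = 41226.
#{M_16 = 1} = 52666 - 41226 = 11440.
P(M_16 = 1) = 11440/65536 = 715/4096

Answer: 715/4096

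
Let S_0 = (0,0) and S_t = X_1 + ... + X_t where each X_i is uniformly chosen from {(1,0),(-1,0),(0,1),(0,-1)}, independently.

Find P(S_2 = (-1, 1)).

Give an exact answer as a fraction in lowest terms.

Let h be the number of horizontal steps (so 2-h are vertical). To end at (-1,1) need (h-1)/2 right-steps and ((2-h)+1)/2 up-steps.
Sum over h with 1 ≤ h ≤ 1, h ≡ 1 (mod 2), 2-h ≡ 1 (mod 2):
h=1: C(2,1)·C(1,0)·C(1,1) = 2·1·1 = 2
Total favorable: 2
Total paths: 4^2 = 16
P = 2/16 = 1/8

Answer: 1/8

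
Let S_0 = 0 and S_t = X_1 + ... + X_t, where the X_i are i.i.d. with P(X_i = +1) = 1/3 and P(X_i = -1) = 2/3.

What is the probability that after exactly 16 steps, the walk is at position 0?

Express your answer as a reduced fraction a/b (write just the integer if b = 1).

To be at 0 after 16 steps: need exactly 8 steps of +1 and 8 of -1.
Number of such sequences: C(16,8) = 12870
Each has probability (1/3)^8 · (2/3)^8 = 256/43046721
P = 12870 · 256/43046721 = 366080/4782969

Answer: 366080/4782969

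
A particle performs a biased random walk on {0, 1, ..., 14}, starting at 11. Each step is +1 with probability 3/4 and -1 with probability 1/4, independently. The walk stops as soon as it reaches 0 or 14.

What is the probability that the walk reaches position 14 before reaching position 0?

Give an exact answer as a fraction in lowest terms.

Biased walk: p = 3/4, q = 1/4, r = q/p = 1/3
Gambler's ruin: P(hit 14 before 0 | start at 11) = (1 - r^a)/(1 - r^N)
r^11 = 1/177147; r^14 = 1/4782969
P = (1 - 1/177147) / (1 - 1/4782969) = 177146/177147 / 4782968/4782969 = 2391471/2391484

Answer: 2391471/2391484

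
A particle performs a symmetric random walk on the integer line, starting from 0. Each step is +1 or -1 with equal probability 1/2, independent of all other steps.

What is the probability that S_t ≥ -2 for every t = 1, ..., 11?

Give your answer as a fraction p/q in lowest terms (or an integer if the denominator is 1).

Let f(t,s) = #length-t paths at position s with S_1..S_t all ≥ -2.
f(t,s) = f(t-1,s-1) + f(t-1,s+1) for s ≥ -2; f(t,s) = 0 for s < -2.
t=0: f(0,0)=1
t=1: f(1,-1)=1 f(1,1)=1
t=2: f(2,-2)=1 f(2,0)=2 f(2,2)=1
t=3: f(3,-1)=3 f(3,1)=3 f(3,3)=1
t=4: f(4,-2)=3 f(4,0)=6 f(4,2)=4 f(4,4)=1
t=5: f(5,-1)=9 f(5,1)=10 f(5,3)=5 f(5,5)=1
t=6: f(6,-2)=9 f(6,0)=19 f(6,2)=15 f(6,4)=6 f(6,6)=1
t=7: f(7,-1)=28 f(7,1)=34 f(7,3)=21 f(7,5)=7 f(7,7)=1
t=8: f(8,-2)=28 f(8,0)=62 f(8,2)=55 f(8,4)=28 f(8,6)=8 f(8,8)=1
t=9: f(9,-1)=90 f(9,1)=117 f(9,3)=83 f(9,5)=36 f(9,7)=9 f(9,9)=1
t=10: f(10,-2)=90 f(10,0)=207 f(10,2)=200 f(10,4)=119 f(10,6)=45 f(10,8)=10 f(10,10)=1
t=11: f(11,-1)=297 f(11,1)=407 f(11,3)=319 f(11,5)=164 f(11,7)=55 f(11,9)=11 f(11,11)=1
Σ_s f(11,s) = 1254
P = 1254/2048 = 627/1024

Answer: 627/1024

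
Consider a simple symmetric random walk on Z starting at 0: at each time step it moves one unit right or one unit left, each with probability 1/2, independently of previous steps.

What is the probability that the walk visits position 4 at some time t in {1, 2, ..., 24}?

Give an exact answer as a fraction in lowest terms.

Answer: 1779879/4194304

Derivation:
Count via complement. Let g(t,s) = #length-t paths at position s with S_1..S_t all ≠ 4.
g(t,s) = g(t-1,s-1) + g(t-1,s+1) for s ≠ 4; g(t,4) = 0.
t=0: g(0,0)=1
t=1: g(1,-1)=1 g(1,1)=1
t=2: g(2,-2)=1 g(2,0)=2 g(2,2)=1
t=3: g(3,-3)=1 g(3,-1)=3 g(3,1)=3 g(3,3)=1
t=4: g(4,-4)=1 g(4,-2)=4 g(4,0)=6 g(4,2)=4
t=5: g(5,-5)=1 g(5,-3)=5 g(5,-1)=10 g(5,1)=10 g(5,3)=4
t=6: g(6,-6)=1 g(6,-4)=6 g(6,-2)=15 g(6,0)=20 g(6,2)=14
t=7: g(7,-7)=1 g(7,-5)=7 g(7,-3)=21 g(7,-1)=35 g(7,1)=34 g(7,3)=14
t=8: g(8,-8)=1 g(8,-6)=8 g(8,-4)=28 g(8,-2)=56 g(8,0)=69 g(8,2)=48
t=9: g(9,-9)=1 g(9,-7)=9 g(9,-5)=36 g(9,-3)=84 g(9,-1)=125 g(9,1)=117 g(9,3)=48
t=10: g(10,-10)=1 g(10,-8)=10 g(10,-6)=45 g(10,-4)=120 g(10,-2)=209 g(10,0)=242 g(10,2)=165
t=11: g(11,-11)=1 g(11,-9)=11 g(11,-7)=55 g(11,-5)=165 g(11,-3)=329 g(11,-1)=451 g(11,1)=407 g(11,3)=165
t=12: g(12,-12)=1 g(12,-10)=12 g(12,-8)=66 g(12,-6)=220 g(12,-4)=494 g(12,-2)=780 g(12,0)=858 g(12,2)=572
t=13: g(13,-13)=1 g(13,-11)=13 g(13,-9)=78 g(13,-7)=286 g(13,-5)=714 g(13,-3)=1274 g(13,-1)=1638 g(13,1)=1430 g(13,3)=572
t=14: g(14,-14)=1 g(14,-12)=14 g(14,-10)=91 g(14,-8)=364 g(14,-6)=1000 g(14,-4)=1988 g(14,-2)=2912 g(14,0)=3068 g(14,2)=2002
t=15: g(15,-15)=1 g(15,-13)=15 g(15,-11)=105 g(15,-9)=455 g(15,-7)=1364 g(15,-5)=2988 g(15,-3)=4900 g(15,-1)=5980 g(15,1)=5070 g(15,3)=2002
t=16: g(16,-16)=1 g(16,-14)=16 g(16,-12)=120 g(16,-10)=560 g(16,-8)=1819 g(16,-6)=4352 g(16,-4)=7888 g(16,-2)=10880 g(16,0)=11050 g(16,2)=7072
t=17: g(17,-17)=1 g(17,-15)=17 g(17,-13)=136 g(17,-11)=680 g(17,-9)=2379 g(17,-7)=6171 g(17,-5)=12240 g(17,-3)=18768 g(17,-1)=21930 g(17,1)=18122 g(17,3)=7072
t=18: g(18,-18)=1 g(18,-16)=18 g(18,-14)=153 g(18,-12)=816 g(18,-10)=3059 g(18,-8)=8550 g(18,-6)=18411 g(18,-4)=31008 g(18,-2)=40698 g(18,0)=40052 g(18,2)=25194
t=19: g(19,-19)=1 g(19,-17)=19 g(19,-15)=171 g(19,-13)=969 g(19,-11)=3875 g(19,-9)=11609 g(19,-7)=26961 g(19,-5)=49419 g(19,-3)=71706 g(19,-1)=80750 g(19,1)=65246 g(19,3)=25194
t=20: g(20,-20)=1 g(20,-18)=20 g(20,-16)=190 g(20,-14)=1140 g(20,-12)=4844 g(20,-10)=15484 g(20,-8)=38570 g(20,-6)=76380 g(20,-4)=121125 g(20,-2)=152456 g(20,0)=145996 g(20,2)=90440
t=21: g(21,-21)=1 g(21,-19)=21 g(21,-17)=210 g(21,-15)=1330 g(21,-13)=5984 g(21,-11)=20328 g(21,-9)=54054 g(21,-7)=114950 g(21,-5)=197505 g(21,-3)=273581 g(21,-1)=298452 g(21,1)=236436 g(21,3)=90440
t=22: g(22,-22)=1 g(22,-20)=22 g(22,-18)=231 g(22,-16)=1540 g(22,-14)=7314 g(22,-12)=26312 g(22,-10)=74382 g(22,-8)=169004 g(22,-6)=312455 g(22,-4)=471086 g(22,-2)=572033 g(22,0)=534888 g(22,2)=326876
t=23: g(23,-23)=1 g(23,-21)=23 g(23,-19)=253 g(23,-17)=1771 g(23,-15)=8854 g(23,-13)=33626 g(23,-11)=100694 g(23,-9)=243386 g(23,-7)=481459 g(23,-5)=783541 g(23,-3)=1043119 g(23,-1)=1106921 g(23,1)=861764 g(23,3)=326876
t=24: g(24,-24)=1 g(24,-22)=24 g(24,-20)=276 g(24,-18)=2024 g(24,-16)=10625 g(24,-14)=42480 g(24,-12)=134320 g(24,-10)=344080 g(24,-8)=724845 g(24,-6)=1265000 g(24,-4)=1826660 g(24,-2)=2150040 g(24,0)=1968685 g(24,2)=1188640
Paths never hitting 4: Σ_s g(24,s) = 9657700
Paths hitting 4: 2^24 - 9657700 = 7119516
P = 7119516/16777216 = 1779879/4194304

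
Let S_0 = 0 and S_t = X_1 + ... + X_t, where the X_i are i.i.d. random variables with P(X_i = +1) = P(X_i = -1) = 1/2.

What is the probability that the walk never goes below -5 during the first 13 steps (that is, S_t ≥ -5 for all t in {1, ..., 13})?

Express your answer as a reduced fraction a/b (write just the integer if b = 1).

Let f(t,s) = #length-t paths at position s with S_1..S_t all ≥ -5.
f(t,s) = f(t-1,s-1) + f(t-1,s+1) for s ≥ -5; f(t,s) = 0 for s < -5.
t=0: f(0,0)=1
t=1: f(1,-1)=1 f(1,1)=1
t=2: f(2,-2)=1 f(2,0)=2 f(2,2)=1
t=3: f(3,-3)=1 f(3,-1)=3 f(3,1)=3 f(3,3)=1
t=4: f(4,-4)=1 f(4,-2)=4 f(4,0)=6 f(4,2)=4 f(4,4)=1
t=5: f(5,-5)=1 f(5,-3)=5 f(5,-1)=10 f(5,1)=10 f(5,3)=5 f(5,5)=1
t=6: f(6,-4)=6 f(6,-2)=15 f(6,0)=20 f(6,2)=15 f(6,4)=6 f(6,6)=1
t=7: f(7,-5)=6 f(7,-3)=21 f(7,-1)=35 f(7,1)=35 f(7,3)=21 f(7,5)=7 f(7,7)=1
t=8: f(8,-4)=27 f(8,-2)=56 f(8,0)=70 f(8,2)=56 f(8,4)=28 f(8,6)=8 f(8,8)=1
t=9: f(9,-5)=27 f(9,-3)=83 f(9,-1)=126 f(9,1)=126 f(9,3)=84 f(9,5)=36 f(9,7)=9 f(9,9)=1
t=10: f(10,-4)=110 f(10,-2)=209 f(10,0)=252 f(10,2)=210 f(10,4)=120 f(10,6)=45 f(10,8)=10 f(10,10)=1
t=11: f(11,-5)=110 f(11,-3)=319 f(11,-1)=461 f(11,1)=462 f(11,3)=330 f(11,5)=165 f(11,7)=55 f(11,9)=11 f(11,11)=1
t=12: f(12,-4)=429 f(12,-2)=780 f(12,0)=923 f(12,2)=792 f(12,4)=495 f(12,6)=220 f(12,8)=66 f(12,10)=12 f(12,12)=1
t=13: f(13,-5)=429 f(13,-3)=1209 f(13,-1)=1703 f(13,1)=1715 f(13,3)=1287 f(13,5)=715 f(13,7)=286 f(13,9)=78 f(13,11)=13 f(13,13)=1
Σ_s f(13,s) = 7436
P = 7436/8192 = 1859/2048

Answer: 1859/2048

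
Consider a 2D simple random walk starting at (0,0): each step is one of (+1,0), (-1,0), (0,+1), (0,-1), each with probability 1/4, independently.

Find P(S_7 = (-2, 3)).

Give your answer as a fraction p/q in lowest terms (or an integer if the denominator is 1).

Let h be the number of horizontal steps (so 7-h are vertical). To end at (-2,3) need (h-2)/2 right-steps and ((7-h)+3)/2 up-steps.
Sum over h with 2 ≤ h ≤ 4, h ≡ 0 (mod 2), 7-h ≡ 1 (mod 2):
h=2: C(7,2)·C(2,0)·C(5,4) = 21·1·5 = 105
h=4: C(7,4)·C(4,1)·C(3,3) = 35·4·1 = 140
Total favorable: 245
Total paths: 4^7 = 16384
P = 245/16384 = 245/16384

Answer: 245/16384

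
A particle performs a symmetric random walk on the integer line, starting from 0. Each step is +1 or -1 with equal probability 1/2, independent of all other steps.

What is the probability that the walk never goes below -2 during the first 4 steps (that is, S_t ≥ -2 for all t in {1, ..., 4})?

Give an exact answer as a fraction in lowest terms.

Answer: 7/8

Derivation:
Let f(t,s) = #length-t paths at position s with S_1..S_t all ≥ -2.
f(t,s) = f(t-1,s-1) + f(t-1,s+1) for s ≥ -2; f(t,s) = 0 for s < -2.
t=0: f(0,0)=1
t=1: f(1,-1)=1 f(1,1)=1
t=2: f(2,-2)=1 f(2,0)=2 f(2,2)=1
t=3: f(3,-1)=3 f(3,1)=3 f(3,3)=1
t=4: f(4,-2)=3 f(4,0)=6 f(4,2)=4 f(4,4)=1
Σ_s f(4,s) = 14
P = 14/16 = 7/8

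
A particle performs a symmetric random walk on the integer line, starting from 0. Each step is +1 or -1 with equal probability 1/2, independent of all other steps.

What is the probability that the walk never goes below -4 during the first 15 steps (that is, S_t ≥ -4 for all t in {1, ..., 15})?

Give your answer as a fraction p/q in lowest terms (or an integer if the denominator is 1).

Answer: 25883/32768

Derivation:
Let f(t,s) = #length-t paths at position s with S_1..S_t all ≥ -4.
f(t,s) = f(t-1,s-1) + f(t-1,s+1) for s ≥ -4; f(t,s) = 0 for s < -4.
t=0: f(0,0)=1
t=1: f(1,-1)=1 f(1,1)=1
t=2: f(2,-2)=1 f(2,0)=2 f(2,2)=1
t=3: f(3,-3)=1 f(3,-1)=3 f(3,1)=3 f(3,3)=1
t=4: f(4,-4)=1 f(4,-2)=4 f(4,0)=6 f(4,2)=4 f(4,4)=1
t=5: f(5,-3)=5 f(5,-1)=10 f(5,1)=10 f(5,3)=5 f(5,5)=1
t=6: f(6,-4)=5 f(6,-2)=15 f(6,0)=20 f(6,2)=15 f(6,4)=6 f(6,6)=1
t=7: f(7,-3)=20 f(7,-1)=35 f(7,1)=35 f(7,3)=21 f(7,5)=7 f(7,7)=1
t=8: f(8,-4)=20 f(8,-2)=55 f(8,0)=70 f(8,2)=56 f(8,4)=28 f(8,6)=8 f(8,8)=1
t=9: f(9,-3)=75 f(9,-1)=125 f(9,1)=126 f(9,3)=84 f(9,5)=36 f(9,7)=9 f(9,9)=1
t=10: f(10,-4)=75 f(10,-2)=200 f(10,0)=251 f(10,2)=210 f(10,4)=120 f(10,6)=45 f(10,8)=10 f(10,10)=1
t=11: f(11,-3)=275 f(11,-1)=451 f(11,1)=461 f(11,3)=330 f(11,5)=165 f(11,7)=55 f(11,9)=11 f(11,11)=1
t=12: f(12,-4)=275 f(12,-2)=726 f(12,0)=912 f(12,2)=791 f(12,4)=495 f(12,6)=220 f(12,8)=66 f(12,10)=12 f(12,12)=1
t=13: f(13,-3)=1001 f(13,-1)=1638 f(13,1)=1703 f(13,3)=1286 f(13,5)=715 f(13,7)=286 f(13,9)=78 f(13,11)=13 f(13,13)=1
t=14: f(14,-4)=1001 f(14,-2)=2639 f(14,0)=3341 f(14,2)=2989 f(14,4)=2001 f(14,6)=1001 f(14,8)=364 f(14,10)=91 f(14,12)=14 f(14,14)=1
t=15: f(15,-3)=3640 f(15,-1)=5980 f(15,1)=6330 f(15,3)=4990 f(15,5)=3002 f(15,7)=1365 f(15,9)=455 f(15,11)=105 f(15,13)=15 f(15,15)=1
Σ_s f(15,s) = 25883
P = 25883/32768 = 25883/32768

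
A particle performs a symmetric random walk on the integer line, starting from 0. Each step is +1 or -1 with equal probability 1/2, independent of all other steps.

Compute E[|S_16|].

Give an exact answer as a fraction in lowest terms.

Answer: 6435/2048

Derivation:
S_16 takes values m ≡ 0 (mod 2) with |m| ≤ 16; P(S_16=m) = C(16,(16+m)/2)/2^16.
Total paths: 2^16 = 65536
Distribution: P(S=-16)=1/65536, P(S=-14)=16/65536, P(S=-12)=120/65536, P(S=-10)=560/65536, P(S=-8)=1820/65536, P(S=-6)=4368/65536, P(S=-4)=8008/65536, P(S=-2)=11440/65536, P(S=0)=12870/65536, P(S=2)=11440/65536, P(S=4)=8008/65536, P(S=6)=4368/65536, P(S=8)=1820/65536, P(S=10)=560/65536, P(S=12)=120/65536, P(S=14)=16/65536, P(S=16)=1/65536
E[|S_16|] = Σ_m |m|·P(S_16=m) = 205920/65536 = 6435/2048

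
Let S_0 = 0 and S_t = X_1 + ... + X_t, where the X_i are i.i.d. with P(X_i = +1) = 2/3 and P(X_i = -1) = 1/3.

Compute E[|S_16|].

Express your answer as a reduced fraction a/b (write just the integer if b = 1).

Answer: 80595056/14348907

Derivation:
S_16 takes values m ≡ 0 (mod 2) with |m| ≤ 16; P(S_16=m) = C(16,(16+m)/2) · (2/3)^((16+m)/2) · (1/3)^((16-m)/2).
Distribution: P(S=-16)=1/43046721, P(S=-14)=32/43046721, P(S=-12)=160/14348907, P(S=-10)=4480/43046721, P(S=-8)=29120/43046721, P(S=-6)=46592/14348907, P(S=-4)=512512/43046721, P(S=-2)=1464320/43046721, P(S=0)=366080/4782969, P(S=2)=5857280/43046721, P(S=4)=8200192/43046721, P(S=6)=2981888/14348907, P(S=8)=7454720/43046721, P(S=10)=4587520/43046721, P(S=12)=655360/14348907, P(S=14)=524288/43046721, P(S=16)=65536/43046721
E[|S_16|] = Σ_m |m|·P(S_16=m) = 80595056/14348907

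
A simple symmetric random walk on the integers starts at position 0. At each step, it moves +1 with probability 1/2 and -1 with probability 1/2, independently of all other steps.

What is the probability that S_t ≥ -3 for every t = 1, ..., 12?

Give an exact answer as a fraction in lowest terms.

Let f(t,s) = #length-t paths at position s with S_1..S_t all ≥ -3.
f(t,s) = f(t-1,s-1) + f(t-1,s+1) for s ≥ -3; f(t,s) = 0 for s < -3.
t=0: f(0,0)=1
t=1: f(1,-1)=1 f(1,1)=1
t=2: f(2,-2)=1 f(2,0)=2 f(2,2)=1
t=3: f(3,-3)=1 f(3,-1)=3 f(3,1)=3 f(3,3)=1
t=4: f(4,-2)=4 f(4,0)=6 f(4,2)=4 f(4,4)=1
t=5: f(5,-3)=4 f(5,-1)=10 f(5,1)=10 f(5,3)=5 f(5,5)=1
t=6: f(6,-2)=14 f(6,0)=20 f(6,2)=15 f(6,4)=6 f(6,6)=1
t=7: f(7,-3)=14 f(7,-1)=34 f(7,1)=35 f(7,3)=21 f(7,5)=7 f(7,7)=1
t=8: f(8,-2)=48 f(8,0)=69 f(8,2)=56 f(8,4)=28 f(8,6)=8 f(8,8)=1
t=9: f(9,-3)=48 f(9,-1)=117 f(9,1)=125 f(9,3)=84 f(9,5)=36 f(9,7)=9 f(9,9)=1
t=10: f(10,-2)=165 f(10,0)=242 f(10,2)=209 f(10,4)=120 f(10,6)=45 f(10,8)=10 f(10,10)=1
t=11: f(11,-3)=165 f(11,-1)=407 f(11,1)=451 f(11,3)=329 f(11,5)=165 f(11,7)=55 f(11,9)=11 f(11,11)=1
t=12: f(12,-2)=572 f(12,0)=858 f(12,2)=780 f(12,4)=494 f(12,6)=220 f(12,8)=66 f(12,10)=12 f(12,12)=1
Σ_s f(12,s) = 3003
P = 3003/4096 = 3003/4096

Answer: 3003/4096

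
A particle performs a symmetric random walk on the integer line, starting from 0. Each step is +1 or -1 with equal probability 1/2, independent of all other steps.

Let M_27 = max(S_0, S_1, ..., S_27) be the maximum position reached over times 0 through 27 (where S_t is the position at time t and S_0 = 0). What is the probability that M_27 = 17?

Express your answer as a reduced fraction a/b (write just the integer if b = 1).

Let M_27 = max(S_0,...,S_27). Use the reflection principle: for j ≥ 1, #{paths with M_27 ≥ j} = #{S_27 ≥ j} + #{S_27 ≥ j+1}.
By reflection, #{M_27 ≥ 17} = #{S_27 ≥ 17} + #{S_27 ≥ 18} = 101584 + 20854 = 122438.
#{M_27 ≥ 18} = #{S_27 ≥ 18} + #{S_27 ≥ 19} = 20854 + 20854 = 41708.
#{M_27 = 17} = 122438 - 41708 = 80730.
P(M_27 = 17) = 80730/134217728 = 40365/67108864

Answer: 40365/67108864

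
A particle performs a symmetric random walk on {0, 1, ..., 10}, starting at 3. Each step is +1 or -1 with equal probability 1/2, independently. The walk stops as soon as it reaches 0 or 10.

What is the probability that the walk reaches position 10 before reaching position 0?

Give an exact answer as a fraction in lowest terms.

Symmetric walk (p = 1/2): the harmonic-function argument gives P(hit 10 before 0 | start at 3) = a/N.
P = 3/10 = 3/10

Answer: 3/10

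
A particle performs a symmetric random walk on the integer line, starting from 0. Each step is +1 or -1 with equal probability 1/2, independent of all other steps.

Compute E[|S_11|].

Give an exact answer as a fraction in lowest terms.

S_11 takes values m ≡ 1 (mod 2) with |m| ≤ 11; P(S_11=m) = C(11,(11+m)/2)/2^11.
Total paths: 2^11 = 2048
Distribution: P(S=-11)=1/2048, P(S=-9)=11/2048, P(S=-7)=55/2048, P(S=-5)=165/2048, P(S=-3)=330/2048, P(S=-1)=462/2048, P(S=1)=462/2048, P(S=3)=330/2048, P(S=5)=165/2048, P(S=7)=55/2048, P(S=9)=11/2048, P(S=11)=1/2048
E[|S_11|] = Σ_m |m|·P(S_11=m) = 5544/2048 = 693/256

Answer: 693/256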